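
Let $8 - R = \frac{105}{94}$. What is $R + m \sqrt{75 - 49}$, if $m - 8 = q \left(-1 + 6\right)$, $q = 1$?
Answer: $\frac{647}{94} + 13 \sqrt{26} \approx 73.17$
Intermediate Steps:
$R = \frac{647}{94}$ ($R = 8 - \frac{105}{94} = \frac{647}{94} \approx 6.883$)
$m = 13$ ($m = 8 + 1 \left(-1 + 6\right) = 8 + 1 \cdot 5 = 8 + 5 = 13$)
$R + m \sqrt{75 - 49} = \frac{647}{94} + 13 \sqrt{75 - 49} = \frac{647}{94} + 13 \sqrt{26}$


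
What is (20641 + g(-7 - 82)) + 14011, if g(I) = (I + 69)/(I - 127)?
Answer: 1871213/54 ≈ 34652.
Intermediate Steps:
g(I) = (69 + I)/(-127 + I)
(20641 + g(-7 - 82)) + 14011 = (20641 + (69 + (-7 - 82))/(-127 + (-7 - 82))) + 14011 = (20641 + (69 - 89)/(-127 - 89)) + 14011 = (20641 - 20/(-216)) + 14011 = (20641 - 1/216*(-20)) + 14011 = (20641 + 5/54) + 14011 = 1114619/54 + 14011 = 1871213/54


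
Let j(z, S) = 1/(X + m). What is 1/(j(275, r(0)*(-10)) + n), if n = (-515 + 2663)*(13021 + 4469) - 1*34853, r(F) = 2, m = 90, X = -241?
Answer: 151/5667583716 ≈ 2.6643e-8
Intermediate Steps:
n = 37533667 (n = 2148*17490 - 34853 = 37568520 - 34853 = 37533667)
j(z, S) = -1/151 (j(z, S) = 1/(-241 + 90) = 1/(-151) = -1/151)
1/(j(275, r(0)*(-10)) + n) = 1/(-1/151 + 37533667) = 1/(5667583716/151) = 151/5667583716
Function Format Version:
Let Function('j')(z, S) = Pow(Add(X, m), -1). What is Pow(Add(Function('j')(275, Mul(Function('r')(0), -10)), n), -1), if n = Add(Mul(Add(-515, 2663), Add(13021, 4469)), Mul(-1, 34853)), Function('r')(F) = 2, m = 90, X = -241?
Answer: Rational(151, 5667583716) ≈ 2.6643e-8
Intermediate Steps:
n = 37533667 (n = Add(Mul(2148, 17490), -34853) = Add(37568520, -34853) = 37533667)
Function('j')(z, S) = Rational(-1, 151) (Function('j')(z, S) = Pow(Add(-241, 90), -1) = Pow(-151, -1) = Rational(-1, 151))
Pow(Add(Function('j')(275, Mul(Function('r')(0), -10)), n), -1) = Pow(Add(Rational(-1, 151), 37533667), -1) = Pow(Rational(5667583716, 151), -1) = Rational(151, 5667583716)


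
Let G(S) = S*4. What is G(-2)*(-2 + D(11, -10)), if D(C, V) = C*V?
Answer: 896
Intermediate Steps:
G(S) = 4*S
G(-2)*(-2 + D(11, -10)) = (4*(-2))*(-2 + 11*(-10)) = -8*(-2 - 110) = -8*(-112) = 896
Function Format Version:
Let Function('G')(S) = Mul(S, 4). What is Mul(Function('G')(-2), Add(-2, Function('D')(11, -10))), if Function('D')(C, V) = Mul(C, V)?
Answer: 896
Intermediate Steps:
Function('G')(S) = Mul(4, S)
Mul(Function('G')(-2), Add(-2, Function('D')(11, -10))) = Mul(Mul(4, -2), Add(-2, Mul(11, -10))) = Mul(-8, Add(-2, -110)) = Mul(-8, -112) = 896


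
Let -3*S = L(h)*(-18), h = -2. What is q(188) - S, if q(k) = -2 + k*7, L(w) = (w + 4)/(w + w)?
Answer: 1317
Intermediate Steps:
L(w) = (4 + w)/(2*w) (L(w) = (4 + w)/((2*w)) = (4 + w)*(1/(2*w)) = (4 + w)/(2*w))
q(k) = -2 + 7*k
S = -3 (S = -(1/2)*(4 - 2)/(-2)*(-18)/3 = -(1/2)*(-1/2)*2*(-18)/3 = -(-1)*(-18)/6 = -1/3*9 = -3)
q(188) - S = (-2 + 7*188) - 1*(-3) = (-2 + 1316) + 3 = 1314 + 3 = 1317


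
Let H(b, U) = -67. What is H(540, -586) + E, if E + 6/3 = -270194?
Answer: -270263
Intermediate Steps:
E = -270196 (E = -2 - 270194 = -270196)
H(540, -586) + E = -67 - 270196 = -270263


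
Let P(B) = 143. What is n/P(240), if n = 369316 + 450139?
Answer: 63035/11 ≈ 5730.5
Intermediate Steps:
n = 819455
n/P(240) = 819455/143 = 819455*(1/143) = 63035/11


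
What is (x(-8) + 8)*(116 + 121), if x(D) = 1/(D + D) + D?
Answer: -237/16 ≈ -14.813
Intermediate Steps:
x(D) = D + 1/(2*D) (x(D) = 1/(2*D) + D = D + 1/(2*D))
(x(-8) + 8)*(116 + 121) = ((-8 + (½)/(-8)) + 8)*(116 + 121) = ((-8 + (½)*(-⅛)) + 8)*237 = ((-8 - 1/16) + 8)*237 = (-129/16 + 8)*237 = -1/16*237 = -237/16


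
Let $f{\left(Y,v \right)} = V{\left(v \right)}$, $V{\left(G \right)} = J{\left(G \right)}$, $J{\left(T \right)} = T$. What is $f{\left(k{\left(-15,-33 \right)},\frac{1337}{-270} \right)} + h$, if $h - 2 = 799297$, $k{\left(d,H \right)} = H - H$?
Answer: $\frac{215809393}{270} \approx 7.9929 \cdot 10^{5}$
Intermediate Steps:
$V{\left(G \right)} = G$
$k{\left(d,H \right)} = 0$
$f{\left(Y,v \right)} = v$
$h = 799299$ ($h = 2 + 799297 = 799299$)
$f{\left(k{\left(-15,-33 \right)},\frac{1337}{-270} \right)} + h = \frac{1337}{-270} + 799299 = 1337 \left(- \frac{1}{270}\right) + 799299 = - \frac{1337}{270} + 799299 = \frac{215809393}{270}$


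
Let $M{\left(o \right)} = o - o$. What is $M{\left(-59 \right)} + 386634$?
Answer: $386634$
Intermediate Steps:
$M{\left(o \right)} = 0$
$M{\left(-59 \right)} + 386634 = 0 + 386634 = 386634$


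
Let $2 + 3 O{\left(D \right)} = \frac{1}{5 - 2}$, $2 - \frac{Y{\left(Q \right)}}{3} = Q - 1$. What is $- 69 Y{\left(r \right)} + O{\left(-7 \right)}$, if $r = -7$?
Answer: $- \frac{18635}{9} \approx -2070.6$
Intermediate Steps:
$Y{\left(Q \right)} = 9 - 3 Q$ ($Y{\left(Q \right)} = 6 - 3 \left(Q - 1\right) = 6 - 3 \left(-1 + Q\right) = 6 - \left(-3 + 3 Q\right) = 9 - 3 Q$)
$O{\left(D \right)} = - \frac{5}{9}$ ($O{\left(D \right)} = - \frac{2}{3} + \frac{1}{3 \left(5 - 2\right)} = - \frac{2}{3} + \frac{1}{3 \cdot 3} = - \frac{2}{3} + \frac{1}{3} \cdot \frac{1}{3} = - \frac{2}{3} + \frac{1}{9} = - \frac{5}{9}$)
$- 69 Y{\left(r \right)} + O{\left(-7 \right)} = - 69 \left(9 - -21\right) - \frac{5}{9} = - 69 \left(9 + 21\right) - \frac{5}{9} = \left(-69\right) 30 - \frac{5}{9} = -2070 - \frac{5}{9} = - \frac{18635}{9}$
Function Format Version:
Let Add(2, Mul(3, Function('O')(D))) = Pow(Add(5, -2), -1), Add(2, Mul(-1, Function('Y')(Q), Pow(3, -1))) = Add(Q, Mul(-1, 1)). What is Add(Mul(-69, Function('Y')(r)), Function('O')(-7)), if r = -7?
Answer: Rational(-18635, 9) ≈ -2070.6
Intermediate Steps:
Function('Y')(Q) = Add(9, Mul(-3, Q)) (Function('Y')(Q) = Add(6, Mul(-3, Add(Q, Mul(-1, 1)))) = Add(6, Mul(-3, Add(Q, -1))) = Add(6, Mul(-3, Add(-1, Q))) = Add(6, Add(3, Mul(-3, Q))) = Add(9, Mul(-3, Q)))
Function('O')(D) = Rational(-5, 9) (Function('O')(D) = Add(Rational(-2, 3), Mul(Rational(1, 3), Pow(Add(5, -2), -1))) = Add(Rational(-2, 3), Mul(Rational(1, 3), Pow(3, -1))) = Add(Rational(-2, 3), Mul(Rational(1, 3), Rational(1, 3))) = Add(Rational(-2, 3), Rational(1, 9)) = Rational(-5, 9))
Add(Mul(-69, Function('Y')(r)), Function('O')(-7)) = Add(Mul(-69, Add(9, Mul(-3, -7))), Rational(-5, 9)) = Add(Mul(-69, Add(9, 21)), Rational(-5, 9)) = Add(Mul(-69, 30), Rational(-5, 9)) = Add(-2070, Rational(-5, 9)) = Rational(-18635, 9)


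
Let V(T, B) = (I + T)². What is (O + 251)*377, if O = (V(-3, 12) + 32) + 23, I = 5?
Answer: 116870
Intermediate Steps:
V(T, B) = (5 + T)²
O = 59 (O = ((5 - 3)² + 32) + 23 = (2² + 32) + 23 = (4 + 32) + 23 = 36 + 23 = 59)
(O + 251)*377 = (59 + 251)*377 = 310*377 = 116870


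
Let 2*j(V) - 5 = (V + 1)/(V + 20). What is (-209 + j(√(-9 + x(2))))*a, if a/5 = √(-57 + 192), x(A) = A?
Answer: 15*(-412*√105 + 8259*I*√15)/(2*(√7 - 20*I)) ≈ -11995.0 + 3.5877*I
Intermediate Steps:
a = 15*√15 (a = 5*√(-57 + 192) = 5*√135 = 5*(3*√15) = 15*√15 ≈ 58.095)
j(V) = 5/2 + (1 + V)/(2*(20 + V)) (j(V) = 5/2 + ((V + 1)/(V + 20))/2 = 5/2 + ((1 + V)/(20 + V))/2 = 5/2 + (1 + V)/(2*(20 + V)))
(-209 + j(√(-9 + x(2))))*a = (-209 + (101 + 6*√(-9 + 2))/(2*(20 + √(-9 + 2))))*(15*√15) = (-209 + (101 + 6*√(-7))/(2*(20 + √(-7))))*(15*√15) = (-209 + (101 + 6*(I*√7))/(2*(20 + I*√7)))*(15*√15) = (-209 + (101 + 6*I*√7)/(2*(20 + I*√7)))*(15*√15) = 15*√15*(-209 + (101 + 6*I*√7)/(2*(20 + I*√7)))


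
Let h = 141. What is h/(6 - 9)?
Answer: -47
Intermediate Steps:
h/(6 - 9) = 141/(6 - 9) = 141/(-3) = 141*(-⅓) = -47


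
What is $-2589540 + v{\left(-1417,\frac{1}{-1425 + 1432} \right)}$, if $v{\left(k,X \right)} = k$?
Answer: $-2590957$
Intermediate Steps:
$-2589540 + v{\left(-1417,\frac{1}{-1425 + 1432} \right)} = -2589540 - 1417 = -2590957$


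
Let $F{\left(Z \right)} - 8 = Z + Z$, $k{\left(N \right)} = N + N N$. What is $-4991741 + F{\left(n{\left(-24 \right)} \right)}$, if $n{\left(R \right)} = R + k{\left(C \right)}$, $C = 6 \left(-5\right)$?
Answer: $-4990041$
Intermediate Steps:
$C = -30$
$k{\left(N \right)} = N + N^{2}$
$n{\left(R \right)} = 870 + R$ ($n{\left(R \right)} = R - 30 \left(1 - 30\right) = R - -870 = R + 870 = 870 + R$)
$F{\left(Z \right)} = 8 + 2 Z$ ($F{\left(Z \right)} = 8 + \left(Z + Z\right) = 8 + 2 Z$)
$-4991741 + F{\left(n{\left(-24 \right)} \right)} = -4991741 + \left(8 + 2 \left(870 - 24\right)\right) = -4991741 + \left(8 + 2 \cdot 846\right) = -4991741 + \left(8 + 1692\right) = -4991741 + 1700 = -4990041$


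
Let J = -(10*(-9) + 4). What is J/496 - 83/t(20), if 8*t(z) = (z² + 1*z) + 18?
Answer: -72919/54312 ≈ -1.3426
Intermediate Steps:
t(z) = 9/4 + z/8 + z²/8 (t(z) = ((z² + 1*z) + 18)/8 = ((z² + z) + 18)/8 = ((z + z²) + 18)/8 = (18 + z + z²)/8 = 9/4 + z/8 + z²/8)
J = 86 (J = -(-90 + 4) = -1*(-86) = 86)
J/496 - 83/t(20) = 86/496 - 83/(9/4 + (⅛)*20 + (⅛)*20²) = 86*(1/496) - 83/(9/4 + 5/2 + (⅛)*400) = 43/248 - 83/(9/4 + 5/2 + 50) = 43/248 - 83/219/4 = 43/248 - 83*4/219 = 43/248 - 332/219 = -72919/54312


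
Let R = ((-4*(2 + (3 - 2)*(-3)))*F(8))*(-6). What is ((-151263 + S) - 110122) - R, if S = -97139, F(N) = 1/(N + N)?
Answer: -717045/2 ≈ -3.5852e+5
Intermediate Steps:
F(N) = 1/(2*N)
R = -3/2 (R = ((-4*(2 + (3 - 2)*(-3)))*((½)/8))*(-6) = ((-4*(2 + 1*(-3)))*((½)*(⅛)))*(-6) = (-4*(2 - 3)*(1/16))*(-6) = (-4*(-1)*(1/16))*(-6) = (4*(1/16))*(-6) = (¼)*(-6) = -3/2 ≈ -1.5000)
((-151263 + S) - 110122) - R = ((-151263 - 97139) - 110122) - 1*(-3/2) = (-248402 - 110122) + 3/2 = -358524 + 3/2 = -717045/2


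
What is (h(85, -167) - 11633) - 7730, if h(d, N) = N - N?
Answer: -19363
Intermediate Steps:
h(d, N) = 0
(h(85, -167) - 11633) - 7730 = (0 - 11633) - 7730 = -11633 - 7730 = -19363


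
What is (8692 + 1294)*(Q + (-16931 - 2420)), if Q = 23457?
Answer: 41002516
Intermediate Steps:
(8692 + 1294)*(Q + (-16931 - 2420)) = (8692 + 1294)*(23457 + (-16931 - 2420)) = 9986*(23457 - 19351) = 9986*4106 = 41002516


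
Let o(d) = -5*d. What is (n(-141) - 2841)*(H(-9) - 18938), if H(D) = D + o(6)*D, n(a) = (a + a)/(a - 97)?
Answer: 6311668026/119 ≈ 5.3039e+7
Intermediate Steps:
n(a) = 2*a/(-97 + a) (n(a) = (2*a)/(-97 + a) = 2*a/(-97 + a))
H(D) = -29*D (H(D) = D + (-5*6)*D = D - 30*D = -29*D)
(n(-141) - 2841)*(H(-9) - 18938) = (2*(-141)/(-97 - 141) - 2841)*(-29*(-9) - 18938) = (2*(-141)/(-238) - 2841)*(261 - 18938) = (2*(-141)*(-1/238) - 2841)*(-18677) = (141/119 - 2841)*(-18677) = -337938/119*(-18677) = 6311668026/119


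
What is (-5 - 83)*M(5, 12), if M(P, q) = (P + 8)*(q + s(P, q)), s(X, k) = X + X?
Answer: -25168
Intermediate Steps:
s(X, k) = 2*X
M(P, q) = (8 + P)*(q + 2*P) (M(P, q) = (P + 8)*(q + 2*P) = (8 + P)*(q + 2*P))
(-5 - 83)*M(5, 12) = (-5 - 83)*(2*5**2 + 8*12 + 16*5 + 5*12) = -88*(2*25 + 96 + 80 + 60) = -88*(50 + 96 + 80 + 60) = -88*286 = -25168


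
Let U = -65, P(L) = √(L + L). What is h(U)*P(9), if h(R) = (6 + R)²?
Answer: 10443*√2 ≈ 14769.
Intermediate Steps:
P(L) = √2*√L (P(L) = √(2*L) = √2*√L)
h(U)*P(9) = (6 - 65)²*(√2*√9) = (-59)²*(√2*3) = 3481*(3*√2) = 10443*√2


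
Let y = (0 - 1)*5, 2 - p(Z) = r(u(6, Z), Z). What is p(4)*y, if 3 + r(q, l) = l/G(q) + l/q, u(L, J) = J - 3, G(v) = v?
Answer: 15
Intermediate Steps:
u(L, J) = -3 + J
r(q, l) = -3 + 2*l/q (r(q, l) = -3 + (l/q + l/q) = -3 + 2*l/q)
p(Z) = 5 - 2*Z/(-3 + Z) (p(Z) = 2 - (-3 + 2*Z/(-3 + Z)) = 2 + (3 - 2*Z/(-3 + Z)) = 5 - 2*Z/(-3 + Z))
y = -5 (y = -1*5 = -5)
p(4)*y = (3*(-5 + 4)/(-3 + 4))*(-5) = (3*(-1)/1)*(-5) = (3*1*(-1))*(-5) = -3*(-5) = 15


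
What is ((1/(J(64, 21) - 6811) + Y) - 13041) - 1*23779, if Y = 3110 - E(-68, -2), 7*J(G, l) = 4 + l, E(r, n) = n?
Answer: -1606253623/47652 ≈ -33708.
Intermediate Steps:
J(G, l) = 4/7 + l/7 (J(G, l) = (4 + l)/7 = 4/7 + l/7)
Y = 3112 (Y = 3110 - 1*(-2) = 3110 + 2 = 3112)
((1/(J(64, 21) - 6811) + Y) - 13041) - 1*23779 = ((1/((4/7 + (⅐)*21) - 6811) + 3112) - 13041) - 1*23779 = ((1/((4/7 + 3) - 6811) + 3112) - 13041) - 23779 = ((1/(25/7 - 6811) + 3112) - 13041) - 23779 = ((1/(-47652/7) + 3112) - 13041) - 23779 = ((-7/47652 + 3112) - 13041) - 23779 = (148293017/47652 - 13041) - 23779 = -473136715/47652 - 23779 = -1606253623/47652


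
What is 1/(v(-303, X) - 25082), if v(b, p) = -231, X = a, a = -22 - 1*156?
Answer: -1/25313 ≈ -3.9505e-5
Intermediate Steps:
a = -178 (a = -22 - 156 = -178)
X = -178
1/(v(-303, X) - 25082) = 1/(-231 - 25082) = 1/(-25313) = -1/25313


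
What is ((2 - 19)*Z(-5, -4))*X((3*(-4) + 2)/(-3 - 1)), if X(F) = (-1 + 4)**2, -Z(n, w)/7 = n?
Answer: -5355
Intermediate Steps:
Z(n, w) = -7*n
X(F) = 9 (X(F) = 3**2 = 9)
((2 - 19)*Z(-5, -4))*X((3*(-4) + 2)/(-3 - 1)) = ((2 - 19)*(-7*(-5)))*9 = -17*35*9 = -595*9 = -5355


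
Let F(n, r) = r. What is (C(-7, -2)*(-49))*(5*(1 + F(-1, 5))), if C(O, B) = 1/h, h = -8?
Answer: 735/4 ≈ 183.75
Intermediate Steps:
C(O, B) = -1/8 (C(O, B) = 1/(-8) = -1/8)
(C(-7, -2)*(-49))*(5*(1 + F(-1, 5))) = (-1/8*(-49))*(5*(1 + 5)) = 49*(5*6)/8 = (49/8)*30 = 735/4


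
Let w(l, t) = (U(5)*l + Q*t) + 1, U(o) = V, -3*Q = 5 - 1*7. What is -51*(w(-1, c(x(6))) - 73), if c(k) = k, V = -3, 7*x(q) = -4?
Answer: 24769/7 ≈ 3538.4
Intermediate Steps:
x(q) = -4/7 (x(q) = (⅐)*(-4) = -4/7)
Q = ⅔ (Q = -(5 - 1*7)/3 = -(5 - 7)/3 = -⅓*(-2) = ⅔ ≈ 0.66667)
U(o) = -3
w(l, t) = 1 - 3*l + 2*t/3 (w(l, t) = (-3*l + 2*t/3) + 1 = 1 - 3*l + 2*t/3)
-51*(w(-1, c(x(6))) - 73) = -51*((1 - 3*(-1) + (⅔)*(-4/7)) - 73) = -51*((1 + 3 - 8/21) - 73) = -51*(76/21 - 73) = -51*(-1457/21) = 24769/7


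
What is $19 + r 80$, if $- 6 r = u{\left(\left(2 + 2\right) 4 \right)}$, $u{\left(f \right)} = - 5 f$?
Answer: $\frac{3257}{3} \approx 1085.7$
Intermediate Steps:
$r = \frac{40}{3}$ ($r = - \frac{\left(-5\right) \left(2 + 2\right) 4}{6} = - \frac{\left(-5\right) 4 \cdot 4}{6} = - \frac{\left(-5\right) 16}{6} = \left(- \frac{1}{6}\right) \left(-80\right) = \frac{40}{3} \approx 13.333$)
$19 + r 80 = 19 + \frac{40}{3} \cdot 80 = 19 + \frac{3200}{3} = \frac{3257}{3}$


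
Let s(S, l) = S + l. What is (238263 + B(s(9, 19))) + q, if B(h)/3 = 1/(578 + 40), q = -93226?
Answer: 29877623/206 ≈ 1.4504e+5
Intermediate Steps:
B(h) = 1/206 (B(h) = 3/(578 + 40) = 3/618 = 3*(1/618) = 1/206)
(238263 + B(s(9, 19))) + q = (238263 + 1/206) - 93226 = 49082179/206 - 93226 = 29877623/206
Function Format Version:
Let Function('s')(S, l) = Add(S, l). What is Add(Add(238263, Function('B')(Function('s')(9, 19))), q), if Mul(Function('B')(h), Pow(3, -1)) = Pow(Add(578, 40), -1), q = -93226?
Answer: Rational(29877623, 206) ≈ 1.4504e+5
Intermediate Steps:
Function('B')(h) = Rational(1, 206) (Function('B')(h) = Mul(3, Pow(Add(578, 40), -1)) = Mul(3, Pow(618, -1)) = Mul(3, Rational(1, 618)) = Rational(1, 206))
Add(Add(238263, Function('B')(Function('s')(9, 19))), q) = Add(Add(238263, Rational(1, 206)), -93226) = Add(Rational(49082179, 206), -93226) = Rational(29877623, 206)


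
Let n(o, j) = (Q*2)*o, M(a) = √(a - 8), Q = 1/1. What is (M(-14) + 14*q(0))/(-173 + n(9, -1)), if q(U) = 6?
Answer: -84/155 - I*√22/155 ≈ -0.54194 - 0.030261*I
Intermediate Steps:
Q = 1 (Q = 1*1 = 1)
M(a) = √(-8 + a)
n(o, j) = 2*o (n(o, j) = (1*2)*o = 2*o)
(M(-14) + 14*q(0))/(-173 + n(9, -1)) = (√(-8 - 14) + 14*6)/(-173 + 2*9) = (√(-22) + 84)/(-173 + 18) = (I*√22 + 84)/(-155) = (84 + I*√22)*(-1/155) = -84/155 - I*√22/155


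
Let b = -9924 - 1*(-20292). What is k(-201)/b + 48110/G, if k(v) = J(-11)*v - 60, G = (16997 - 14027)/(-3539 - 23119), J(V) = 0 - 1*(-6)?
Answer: -8208107153/19008 ≈ -4.3182e+5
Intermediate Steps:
J(V) = 6 (J(V) = 0 + 6 = 6)
G = -165/1481 (G = 2970/(-26658) = 2970*(-1/26658) = -165/1481 ≈ -0.11141)
b = 10368 (b = -9924 + 20292 = 10368)
k(v) = -60 + 6*v (k(v) = 6*v - 60 = -60 + 6*v)
k(-201)/b + 48110/G = (-60 + 6*(-201))/10368 + 48110/(-165/1481) = (-60 - 1206)*(1/10368) + 48110*(-1481/165) = -1266*1/10368 - 14250182/33 = -211/1728 - 14250182/33 = -8208107153/19008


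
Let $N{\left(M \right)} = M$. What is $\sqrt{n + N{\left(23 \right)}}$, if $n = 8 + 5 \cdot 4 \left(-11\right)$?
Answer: $3 i \sqrt{21} \approx 13.748 i$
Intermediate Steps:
$n = -212$ ($n = 8 + 20 \left(-11\right) = 8 - 220 = -212$)
$\sqrt{n + N{\left(23 \right)}} = \sqrt{-212 + 23} = \sqrt{-189} = 3 i \sqrt{21}$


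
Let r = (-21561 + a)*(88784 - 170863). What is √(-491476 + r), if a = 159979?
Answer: I*√11361702498 ≈ 1.0659e+5*I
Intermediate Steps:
r = -11361211022 (r = (-21561 + 159979)*(88784 - 170863) = 138418*(-82079) = -11361211022)
√(-491476 + r) = √(-491476 - 11361211022) = √(-11361702498) = I*√11361702498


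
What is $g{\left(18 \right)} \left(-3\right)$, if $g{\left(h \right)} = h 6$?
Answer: $-324$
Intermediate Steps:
$g{\left(h \right)} = 6 h$
$g{\left(18 \right)} \left(-3\right) = 6 \cdot 18 \left(-3\right) = 108 \left(-3\right) = -324$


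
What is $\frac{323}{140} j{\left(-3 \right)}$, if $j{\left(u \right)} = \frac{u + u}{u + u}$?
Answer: $\frac{323}{140} \approx 2.3071$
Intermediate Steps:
$j{\left(u \right)} = 1$ ($j{\left(u \right)} = \frac{2 u}{2 u} = 2 u \frac{1}{2 u} = 1$)
$\frac{323}{140} j{\left(-3 \right)} = \frac{323}{140} \cdot 1 = \frac{323}{140}$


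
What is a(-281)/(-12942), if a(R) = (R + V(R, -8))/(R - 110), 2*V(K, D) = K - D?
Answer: -835/10120644 ≈ -8.2505e-5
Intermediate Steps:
V(K, D) = K/2 - D/2 (V(K, D) = (K - D)/2 = K/2 - D/2)
a(R) = (4 + 3*R/2)/(-110 + R) (a(R) = (R + (R/2 - 1/2*(-8)))/(R - 110) = (R + (R/2 + 4))/(-110 + R) = (R + (4 + R/2))/(-110 + R) = (4 + 3*R/2)/(-110 + R))
a(-281)/(-12942) = ((8 + 3*(-281))/(2*(-110 - 281)))/(-12942) = ((1/2)*(8 - 843)/(-391))*(-1/12942) = ((1/2)*(-1/391)*(-835))*(-1/12942) = (835/782)*(-1/12942) = -835/10120644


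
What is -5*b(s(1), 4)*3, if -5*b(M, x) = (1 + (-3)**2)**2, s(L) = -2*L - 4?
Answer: 300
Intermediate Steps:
s(L) = -4 - 2*L
b(M, x) = -20 (b(M, x) = -(1 + (-3)**2)**2/5 = -(1 + 9)**2/5 = -1/5*10**2 = -1/5*100 = -20)
-5*b(s(1), 4)*3 = -5*(-20)*3 = 100*3 = 300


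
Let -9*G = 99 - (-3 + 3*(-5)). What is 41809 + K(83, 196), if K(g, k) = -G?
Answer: 41822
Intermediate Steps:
G = -13 (G = -(99 - (-3 + 3*(-5)))/9 = -(99 - (-3 - 15))/9 = -(99 - 1*(-18))/9 = -(99 + 18)/9 = -⅑*117 = -13)
K(g, k) = 13 (K(g, k) = -1*(-13) = 13)
41809 + K(83, 196) = 41809 + 13 = 41822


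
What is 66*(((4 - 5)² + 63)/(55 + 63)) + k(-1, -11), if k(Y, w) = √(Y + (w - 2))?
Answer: 2112/59 + I*√14 ≈ 35.797 + 3.7417*I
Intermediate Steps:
k(Y, w) = √(-2 + Y + w) (k(Y, w) = √(Y + (-2 + w)) = √(-2 + Y + w))
66*(((4 - 5)² + 63)/(55 + 63)) + k(-1, -11) = 66*(((4 - 5)² + 63)/(55 + 63)) + √(-2 - 1 - 11) = 66*(((-1)² + 63)/118) + √(-14) = 66*((1 + 63)*(1/118)) + I*√14 = 66*(64*(1/118)) + I*√14 = 66*(32/59) + I*√14 = 2112/59 + I*√14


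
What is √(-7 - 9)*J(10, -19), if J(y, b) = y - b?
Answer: 116*I ≈ 116.0*I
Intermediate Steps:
√(-7 - 9)*J(10, -19) = √(-7 - 9)*(10 - 1*(-19)) = √(-16)*(10 + 19) = (4*I)*29 = 116*I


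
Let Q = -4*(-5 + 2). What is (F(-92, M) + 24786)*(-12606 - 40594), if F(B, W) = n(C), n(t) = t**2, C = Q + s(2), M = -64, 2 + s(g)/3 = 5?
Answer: -1342076400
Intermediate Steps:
s(g) = 9 (s(g) = -6 + 3*5 = -6 + 15 = 9)
Q = 12 (Q = -4*(-3) = 12)
C = 21 (C = 12 + 9 = 21)
F(B, W) = 441 (F(B, W) = 21**2 = 441)
(F(-92, M) + 24786)*(-12606 - 40594) = (441 + 24786)*(-12606 - 40594) = 25227*(-53200) = -1342076400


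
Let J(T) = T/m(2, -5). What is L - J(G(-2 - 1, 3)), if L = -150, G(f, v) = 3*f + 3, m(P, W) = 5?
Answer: -744/5 ≈ -148.80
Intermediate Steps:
G(f, v) = 3 + 3*f
J(T) = T/5
L - J(G(-2 - 1, 3)) = -150 - (3 + 3*(-2 - 1))/5 = -150 - (3 + 3*(-3))/5 = -150 - (3 - 9)/5 = -150 - (-6)/5 = -150 - 1*(-6/5) = -150 + 6/5 = -744/5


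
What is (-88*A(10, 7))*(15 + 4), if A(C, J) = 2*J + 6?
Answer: -33440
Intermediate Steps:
A(C, J) = 6 + 2*J
(-88*A(10, 7))*(15 + 4) = (-88*(6 + 2*7))*(15 + 4) = -88*(6 + 14)*19 = -88*20*19 = -1760*19 = -33440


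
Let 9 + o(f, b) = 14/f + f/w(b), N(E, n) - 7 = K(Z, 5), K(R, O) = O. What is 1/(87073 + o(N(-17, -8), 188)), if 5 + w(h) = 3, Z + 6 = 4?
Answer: 6/522355 ≈ 1.1486e-5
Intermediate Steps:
Z = -2 (Z = -6 + 4 = -2)
w(h) = -2 (w(h) = -5 + 3 = -2)
N(E, n) = 12 (N(E, n) = 7 + 5 = 12)
o(f, b) = -9 + 14/f - f/2 (o(f, b) = -9 + (14/f + f/(-2)) = -9 + (14/f + f*(-½)) = -9 + (14/f - f/2) = -9 + 14/f - f/2)
1/(87073 + o(N(-17, -8), 188)) = 1/(87073 + (-9 + 14/12 - ½*12)) = 1/(87073 + (-9 + 14*(1/12) - 6)) = 1/(87073 + (-9 + 7/6 - 6)) = 1/(87073 - 83/6) = 1/(522355/6) = 6/522355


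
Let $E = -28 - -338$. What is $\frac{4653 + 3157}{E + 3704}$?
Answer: $\frac{3905}{2007} \approx 1.9457$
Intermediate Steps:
$E = 310$ ($E = -28 + 338 = 310$)
$\frac{4653 + 3157}{E + 3704} = \frac{4653 + 3157}{310 + 3704} = \frac{7810}{4014} = 7810 \cdot \frac{1}{4014} = \frac{3905}{2007}$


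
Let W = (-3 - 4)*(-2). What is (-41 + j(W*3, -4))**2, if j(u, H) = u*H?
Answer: 43681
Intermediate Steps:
W = 14 (W = -7*(-2) = 14)
j(u, H) = H*u
(-41 + j(W*3, -4))**2 = (-41 - 56*3)**2 = (-41 - 4*42)**2 = (-41 - 168)**2 = (-209)**2 = 43681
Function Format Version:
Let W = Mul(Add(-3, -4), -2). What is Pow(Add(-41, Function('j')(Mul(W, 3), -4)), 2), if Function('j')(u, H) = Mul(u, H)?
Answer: 43681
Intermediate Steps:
W = 14 (W = Mul(-7, -2) = 14)
Function('j')(u, H) = Mul(H, u)
Pow(Add(-41, Function('j')(Mul(W, 3), -4)), 2) = Pow(Add(-41, Mul(-4, Mul(14, 3))), 2) = Pow(Add(-41, Mul(-4, 42)), 2) = Pow(Add(-41, -168), 2) = Pow(-209, 2) = 43681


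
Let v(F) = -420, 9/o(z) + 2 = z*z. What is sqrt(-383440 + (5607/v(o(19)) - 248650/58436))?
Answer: 3*I*sqrt(909318075756265)/146090 ≈ 619.24*I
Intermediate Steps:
o(z) = 9/(-2 + z**2) (o(z) = 9/(-2 + z*z) = 9/(-2 + z**2))
sqrt(-383440 + (5607/v(o(19)) - 248650/58436)) = sqrt(-383440 + (5607/(-420) - 248650/58436)) = sqrt(-383440 + (5607*(-1/420) - 248650*1/58436)) = sqrt(-383440 + (-267/20 - 124325/29218)) = sqrt(-383440 - 5143853/292180) = sqrt(-112038643053/292180) = 3*I*sqrt(909318075756265)/146090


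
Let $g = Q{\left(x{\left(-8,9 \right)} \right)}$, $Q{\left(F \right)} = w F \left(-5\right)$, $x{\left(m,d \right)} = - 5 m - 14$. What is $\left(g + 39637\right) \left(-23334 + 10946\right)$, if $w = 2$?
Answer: $-487802276$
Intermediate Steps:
$x{\left(m,d \right)} = -14 - 5 m$
$Q{\left(F \right)} = - 10 F$ ($Q{\left(F \right)} = 2 F \left(-5\right) = - 10 F$)
$g = -260$ ($g = - 10 \left(-14 - -40\right) = - 10 \left(-14 + 40\right) = \left(-10\right) 26 = -260$)
$\left(g + 39637\right) \left(-23334 + 10946\right) = \left(-260 + 39637\right) \left(-23334 + 10946\right) = 39377 \left(-12388\right) = -487802276$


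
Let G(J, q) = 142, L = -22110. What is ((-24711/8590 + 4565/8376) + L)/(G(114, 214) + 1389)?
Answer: -795489364193/55077602520 ≈ -14.443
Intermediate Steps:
((-24711/8590 + 4565/8376) + L)/(G(114, 214) + 1389) = ((-24711/8590 + 4565/8376) - 22110)/(142 + 1389) = ((-24711*1/8590 + 4565*(1/8376)) - 22110)/1531 = ((-24711/8590 + 4565/8376) - 22110)*(1/1531) = (-83882993/35974920 - 22110)*(1/1531) = -795489364193/35974920*1/1531 = -795489364193/55077602520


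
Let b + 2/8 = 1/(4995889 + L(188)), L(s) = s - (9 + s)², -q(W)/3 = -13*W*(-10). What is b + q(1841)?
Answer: -889817522659/1239317 ≈ -7.1799e+5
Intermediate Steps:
q(W) = -390*W (q(W) = -3*(-13*W)*(-10) = -390*W)
b = -309829/1239317 (b = -¼ + 1/(4995889 + (188 - (9 + 188)²)) = -¼ + 1/(4995889 + (188 - 1*197²)) = -¼ + 1/(4995889 + (188 - 1*38809)) = -¼ + 1/(4995889 + (188 - 38809)) = -¼ + 1/(4995889 - 38621) = -¼ + 1/4957268 = -309829/1239317 ≈ -0.25000)
b + q(1841) = -309829/1239317 - 390*1841 = -309829/1239317 - 717990 = -889817522659/1239317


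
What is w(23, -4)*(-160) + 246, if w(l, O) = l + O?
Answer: -2794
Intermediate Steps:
w(l, O) = O + l
w(23, -4)*(-160) + 246 = (-4 + 23)*(-160) + 246 = 19*(-160) + 246 = -3040 + 246 = -2794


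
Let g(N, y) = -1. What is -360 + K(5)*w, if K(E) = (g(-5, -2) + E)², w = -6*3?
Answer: -648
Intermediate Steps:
w = -18
K(E) = (-1 + E)²
-360 + K(5)*w = -360 + (-1 + 5)²*(-18) = -360 + 4²*(-18) = -360 + 16*(-18) = -360 - 288 = -648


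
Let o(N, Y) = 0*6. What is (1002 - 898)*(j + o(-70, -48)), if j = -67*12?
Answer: -83616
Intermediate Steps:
j = -804
o(N, Y) = 0
(1002 - 898)*(j + o(-70, -48)) = (1002 - 898)*(-804 + 0) = 104*(-804) = -83616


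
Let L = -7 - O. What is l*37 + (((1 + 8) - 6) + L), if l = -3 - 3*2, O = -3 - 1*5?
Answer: -329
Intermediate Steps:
O = -8 (O = -3 - 5 = -8)
l = -9 (l = -3 - 6 = -9)
L = 1 (L = -7 - 1*(-8) = -7 + 8 = 1)
l*37 + (((1 + 8) - 6) + L) = -9*37 + (((1 + 8) - 6) + 1) = -333 + ((9 - 6) + 1) = -333 + (3 + 1) = -333 + 4 = -329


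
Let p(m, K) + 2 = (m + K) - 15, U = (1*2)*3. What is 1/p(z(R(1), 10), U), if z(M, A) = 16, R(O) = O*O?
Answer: ⅕ ≈ 0.20000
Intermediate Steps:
R(O) = O²
U = 6 (U = 2*3 = 6)
p(m, K) = -17 + K + m (p(m, K) = -2 + ((m + K) - 15) = -2 + ((K + m) - 15) = -2 + (-15 + K + m) = -17 + K + m)
1/p(z(R(1), 10), U) = 1/(-17 + 6 + 16) = 1/5 = ⅕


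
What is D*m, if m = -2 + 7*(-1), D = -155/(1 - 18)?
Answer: -1395/17 ≈ -82.059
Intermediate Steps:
D = 155/17 (D = -155/(-17) = -155*(-1/17) = 155/17 ≈ 9.1176)
m = -9 (m = -2 - 7 = -9)
D*m = (155/17)*(-9) = -1395/17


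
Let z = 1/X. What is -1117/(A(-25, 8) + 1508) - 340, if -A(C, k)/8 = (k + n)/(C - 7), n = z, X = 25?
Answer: -51452040/151001 ≈ -340.74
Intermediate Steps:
z = 1/25 ≈ 0.040000
n = 1/25 ≈ 0.040000
A(C, k) = -8*(1/25 + k)/(-7 + C) (A(C, k) = -8*(k + 1/25)/(C - 7) = -8*(1/25 + k)/(-7 + C))
-1117/(A(-25, 8) + 1508) - 340 = -1117/(8*(-1 - 25*8)/(25*(-7 - 25)) + 1508) - 340 = -1117/((8/25)*(-1 - 200)/(-32) + 1508) - 340 = -1117/((8/25)*(-1/32)*(-201) + 1508) - 340 = -1117/(201/100 + 1508) - 340 = -1117/151001/100 - 340 = -1117*100/151001 - 340 = -111700/151001 - 340 = -51452040/151001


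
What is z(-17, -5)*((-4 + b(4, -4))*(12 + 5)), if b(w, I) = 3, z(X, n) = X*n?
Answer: -1445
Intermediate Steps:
z(-17, -5)*((-4 + b(4, -4))*(12 + 5)) = (-17*(-5))*((-4 + 3)*(12 + 5)) = 85*(-1*17) = 85*(-17) = -1445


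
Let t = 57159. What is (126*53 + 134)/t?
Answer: 6812/57159 ≈ 0.11918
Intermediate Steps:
(126*53 + 134)/t = (126*53 + 134)/57159 = (6678 + 134)*(1/57159) = 6812*(1/57159) = 6812/57159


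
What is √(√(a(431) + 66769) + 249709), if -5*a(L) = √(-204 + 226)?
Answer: √(6242725 + 5*√5*√(333845 - √22))/5 ≈ 499.97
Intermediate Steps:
a(L) = -√22/5 (a(L) = -√(-204 + 226)/5 = -√22/5)
√(√(a(431) + 66769) + 249709) = √(√(-√22/5 + 66769) + 249709) = √(√(66769 - √22/5) + 249709) = √(249709 + √(66769 - √22/5))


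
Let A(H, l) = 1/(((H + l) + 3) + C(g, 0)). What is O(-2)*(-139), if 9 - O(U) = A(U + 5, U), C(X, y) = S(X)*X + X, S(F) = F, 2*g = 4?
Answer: -12371/10 ≈ -1237.1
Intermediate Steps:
g = 2 (g = (1/2)*4 = 2)
C(X, y) = X + X**2 (C(X, y) = X*X + X = X**2 + X = X + X**2)
A(H, l) = 1/(9 + H + l) (A(H, l) = 1/(((H + l) + 3) + 2*(1 + 2)) = 1/((3 + H + l) + 2*3) = 1/((3 + H + l) + 6) = 1/(9 + H + l))
O(U) = 9 - 1/(14 + 2*U) (O(U) = 9 - 1/(9 + (U + 5) + U) = 9 - 1/(9 + (5 + U) + U) = 9 - 1/(14 + 2*U))
O(-2)*(-139) = ((125 + 18*(-2))/(2*(7 - 2)))*(-139) = ((1/2)*(125 - 36)/5)*(-139) = ((1/2)*(1/5)*89)*(-139) = (89/10)*(-139) = -12371/10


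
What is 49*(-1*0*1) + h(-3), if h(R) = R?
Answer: -3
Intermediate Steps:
49*(-1*0*1) + h(-3) = 49*(-1*0*1) - 3 = 49*(0*1) - 3 = 49*0 - 3 = 0 - 3 = -3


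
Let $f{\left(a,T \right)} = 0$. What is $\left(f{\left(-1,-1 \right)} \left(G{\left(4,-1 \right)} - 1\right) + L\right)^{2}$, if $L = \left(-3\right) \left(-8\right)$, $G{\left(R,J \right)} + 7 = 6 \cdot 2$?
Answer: $576$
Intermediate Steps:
$G{\left(R,J \right)} = 5$ ($G{\left(R,J \right)} = -7 + 6 \cdot 2 = -7 + 12 = 5$)
$L = 24$
$\left(f{\left(-1,-1 \right)} \left(G{\left(4,-1 \right)} - 1\right) + L\right)^{2} = \left(0 \left(5 - 1\right) + 24\right)^{2} = \left(0 \cdot 4 + 24\right)^{2} = \left(0 + 24\right)^{2} = 24^{2} = 576$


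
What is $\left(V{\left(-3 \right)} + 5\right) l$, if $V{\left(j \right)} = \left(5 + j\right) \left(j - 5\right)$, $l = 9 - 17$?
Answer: $88$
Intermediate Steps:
$l = -8$
$V{\left(j \right)} = \left(-5 + j\right) \left(5 + j\right)$ ($V{\left(j \right)} = \left(5 + j\right) \left(-5 + j\right) = \left(-5 + j\right) \left(5 + j\right)$)
$\left(V{\left(-3 \right)} + 5\right) l = \left(\left(-25 + \left(-3\right)^{2}\right) + 5\right) \left(-8\right) = \left(\left(-25 + 9\right) + 5\right) \left(-8\right) = \left(-16 + 5\right) \left(-8\right) = \left(-11\right) \left(-8\right) = 88$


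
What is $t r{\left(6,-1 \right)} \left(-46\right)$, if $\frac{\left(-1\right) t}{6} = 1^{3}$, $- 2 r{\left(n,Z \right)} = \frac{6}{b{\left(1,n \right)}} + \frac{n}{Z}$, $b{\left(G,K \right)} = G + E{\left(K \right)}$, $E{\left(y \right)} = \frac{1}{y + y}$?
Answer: $\frac{828}{13} \approx 63.692$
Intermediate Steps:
$E{\left(y \right)} = \frac{1}{2 y}$
$b{\left(G,K \right)} = G + \frac{1}{2 K}$
$r{\left(n,Z \right)} = - \frac{3}{1 + \frac{1}{2 n}} - \frac{n}{2 Z}$ ($r{\left(n,Z \right)} = - \frac{\frac{6}{1 + \frac{1}{2 n}} + \frac{n}{Z}}{2} = - \frac{3}{1 + \frac{1}{2 n}} - \frac{n}{2 Z}$)
$t = -6$ ($t = - 6 \cdot 1^{3} = \left(-6\right) 1 = -6$)
$t r{\left(6,-1 \right)} \left(-46\right) = - 6 \cdot \frac{1}{2} \cdot 6 \frac{1}{-1} \frac{1}{1 + 2 \cdot 6} \left(-1 - -12 - 12\right) \left(-46\right) = - 6 \cdot \frac{1}{2} \cdot 6 \left(-1\right) \frac{1}{1 + 12} \left(-1 + 12 - 12\right) \left(-46\right) = - 6 \cdot \frac{1}{2} \cdot 6 \left(-1\right) \frac{1}{13} \left(-1\right) \left(-46\right) = \left(-6\right) \frac{3}{13} \left(-46\right) = \left(- \frac{18}{13}\right) \left(-46\right) = \frac{828}{13}$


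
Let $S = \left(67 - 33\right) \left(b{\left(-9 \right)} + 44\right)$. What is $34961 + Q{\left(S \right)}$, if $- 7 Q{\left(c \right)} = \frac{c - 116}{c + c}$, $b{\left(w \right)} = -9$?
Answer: $\frac{291224593}{8330} \approx 34961.0$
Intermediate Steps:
$S = 1190$ ($S = \left(67 - 33\right) \left(-9 + 44\right) = 34 \cdot 35 = 1190$)
$Q{\left(c \right)} = - \frac{-116 + c}{14 c}$ ($Q{\left(c \right)} = - \frac{\left(c - 116\right) \frac{1}{c + c}}{7} = - \frac{\left(-116 + c\right) \frac{1}{2 c}}{7} = - \frac{\frac{1}{2} \frac{1}{c} \left(-116 + c\right)}{7} = - \frac{-116 + c}{14 c}$)
$34961 + Q{\left(S \right)} = 34961 + \frac{116 - 1190}{14 \cdot 1190} = 34961 + \frac{1}{14} \cdot \frac{1}{1190} \left(116 - 1190\right) = 34961 + \frac{1}{14} \cdot \frac{1}{1190} \left(-1074\right) = 34961 - \frac{537}{8330} = \frac{291224593}{8330}$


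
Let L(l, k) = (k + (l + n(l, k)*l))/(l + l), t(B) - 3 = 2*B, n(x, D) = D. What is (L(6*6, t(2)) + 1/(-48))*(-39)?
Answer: -7631/48 ≈ -158.98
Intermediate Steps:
t(B) = 3 + 2*B
L(l, k) = (k + l + k*l)/(2*l) (L(l, k) = (k + (l + k*l))/(l + l) = (k + l + k*l)/((2*l)) = (k + l + k*l)*(1/(2*l)) = (k + l + k*l)/(2*l))
(L(6*6, t(2)) + 1/(-48))*(-39) = (((3 + 2*2) + (6*6)*(1 + (3 + 2*2)))/(2*((6*6))) + 1/(-48))*(-39) = ((½)*((3 + 4) + 36*(1 + (3 + 4)))/36 - 1/48)*(-39) = ((½)*(1/36)*(7 + 36*(1 + 7)) - 1/48)*(-39) = ((½)*(1/36)*(7 + 36*8) - 1/48)*(-39) = ((½)*(1/36)*(7 + 288) - 1/48)*(-39) = ((½)*(1/36)*295 - 1/48)*(-39) = (295/72 - 1/48)*(-39) = (587/144)*(-39) = -7631/48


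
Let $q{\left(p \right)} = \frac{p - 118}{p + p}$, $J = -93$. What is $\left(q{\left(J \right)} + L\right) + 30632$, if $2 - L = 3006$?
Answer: $\frac{5139019}{186} \approx 27629.0$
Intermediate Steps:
$L = -3004$ ($L = 2 - 3006 = -3004$)
$q{\left(p \right)} = \frac{-118 + p}{2 p}$
$\left(q{\left(J \right)} + L\right) + 30632 = \left(\frac{-118 - 93}{2 \left(-93\right)} - 3004\right) + 30632 = \left(\frac{1}{2} \left(- \frac{1}{93}\right) \left(-211\right) - 3004\right) + 30632 = \left(\frac{211}{186} - 3004\right) + 30632 = - \frac{558533}{186} + 30632 = \frac{5139019}{186}$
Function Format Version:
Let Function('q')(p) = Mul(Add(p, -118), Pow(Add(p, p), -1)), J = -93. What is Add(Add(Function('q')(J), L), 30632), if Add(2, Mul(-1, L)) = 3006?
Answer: Rational(5139019, 186) ≈ 27629.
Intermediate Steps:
L = -3004 (L = Add(2, Mul(-1, 3006)) = Add(2, -3006) = -3004)
Function('q')(p) = Mul(Rational(1, 2), Pow(p, -1), Add(-118, p)) (Function('q')(p) = Mul(Add(-118, p), Pow(Mul(2, p), -1)) = Mul(Add(-118, p), Mul(Rational(1, 2), Pow(p, -1))) = Mul(Rational(1, 2), Pow(p, -1), Add(-118, p)))
Add(Add(Function('q')(J), L), 30632) = Add(Add(Mul(Rational(1, 2), Pow(-93, -1), Add(-118, -93)), -3004), 30632) = Add(Add(Mul(Rational(1, 2), Rational(-1, 93), -211), -3004), 30632) = Add(Add(Rational(211, 186), -3004), 30632) = Add(Rational(-558533, 186), 30632) = Rational(5139019, 186)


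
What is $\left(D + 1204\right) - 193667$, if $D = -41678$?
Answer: $-234141$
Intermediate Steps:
$\left(D + 1204\right) - 193667 = \left(-41678 + 1204\right) - 193667 = -40474 - 193667 = -234141$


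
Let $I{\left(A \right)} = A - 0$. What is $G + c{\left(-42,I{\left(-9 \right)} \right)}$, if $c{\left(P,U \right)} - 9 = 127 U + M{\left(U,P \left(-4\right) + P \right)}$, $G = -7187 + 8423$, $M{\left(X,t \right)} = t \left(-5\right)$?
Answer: $-528$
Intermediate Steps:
$M{\left(X,t \right)} = - 5 t$
$I{\left(A \right)} = A$ ($I{\left(A \right)} = A + 0 = A$)
$G = 1236$
$c{\left(P,U \right)} = 9 + 15 P + 127 U$ ($c{\left(P,U \right)} = 9 + \left(127 U - 5 \left(P \left(-4\right) + P\right)\right) = 9 + \left(127 U - 5 \left(- 4 P + P\right)\right) = 9 - \left(- 127 U + 5 \left(-3\right) P\right) = 9 + \left(127 U + 15 P\right) = 9 + \left(15 P + 127 U\right) = 9 + 15 P + 127 U$)
$G + c{\left(-42,I{\left(-9 \right)} \right)} = 1236 + \left(9 + 15 \left(-42\right) + 127 \left(-9\right)\right) = 1236 - 1764 = -528$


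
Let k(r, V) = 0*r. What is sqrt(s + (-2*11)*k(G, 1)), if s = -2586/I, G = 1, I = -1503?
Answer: sqrt(431862)/501 ≈ 1.3117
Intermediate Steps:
k(r, V) = 0
s = 862/501 (s = -2586/(-1503) = -2586*(-1/1503) = 862/501 ≈ 1.7206)
sqrt(s + (-2*11)*k(G, 1)) = sqrt(862/501 - 2*11*0) = sqrt(862/501 - 22*0) = sqrt(862/501 + 0) = sqrt(862/501) = sqrt(431862)/501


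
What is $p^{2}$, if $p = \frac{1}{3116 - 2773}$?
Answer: $\frac{1}{117649} \approx 8.4999 \cdot 10^{-6}$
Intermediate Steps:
$p = \frac{1}{343} \approx 0.0029155$
$p^{2} = \left(\frac{1}{343}\right)^{2} = \frac{1}{117649}$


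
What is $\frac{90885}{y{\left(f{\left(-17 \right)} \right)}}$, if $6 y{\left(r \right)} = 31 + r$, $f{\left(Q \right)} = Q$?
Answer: $\frac{272655}{7} \approx 38951.0$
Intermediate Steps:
$y{\left(r \right)} = \frac{31}{6} + \frac{r}{6}$ ($y{\left(r \right)} = \frac{31 + r}{6} = \frac{31}{6} + \frac{r}{6}$)
$\frac{90885}{y{\left(f{\left(-17 \right)} \right)}} = \frac{90885}{\frac{31}{6} + \frac{1}{6} \left(-17\right)} = \frac{90885}{\frac{31}{6} - \frac{17}{6}} = \frac{90885}{\frac{7}{3}} = 90885 \cdot \frac{3}{7} = \frac{272655}{7}$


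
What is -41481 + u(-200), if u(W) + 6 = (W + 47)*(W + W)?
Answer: 19713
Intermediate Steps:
u(W) = -6 + 2*W*(47 + W) (u(W) = -6 + (W + 47)*(W + W) = -6 + (47 + W)*(2*W) = -6 + 2*W*(47 + W))
-41481 + u(-200) = -41481 + (-6 + 2*(-200)² + 94*(-200)) = -41481 + (-6 + 2*40000 - 18800) = -41481 + (-6 + 80000 - 18800) = -41481 + 61194 = 19713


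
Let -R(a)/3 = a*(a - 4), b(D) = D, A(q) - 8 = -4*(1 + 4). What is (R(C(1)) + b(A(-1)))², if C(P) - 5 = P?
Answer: 2304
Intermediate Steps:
A(q) = -12 (A(q) = 8 - 4*(1 + 4) = 8 - 4*5 = 8 - 20 = -12)
C(P) = 5 + P
R(a) = -3*a*(-4 + a) (R(a) = -3*a*(a - 4) = -3*a*(-4 + a))
(R(C(1)) + b(A(-1)))² = (3*(5 + 1)*(4 - (5 + 1)) - 12)² = (3*6*(4 - 1*6) - 12)² = (3*6*(4 - 6) - 12)² = (3*6*(-2) - 12)² = (-36 - 12)² = (-48)² = 2304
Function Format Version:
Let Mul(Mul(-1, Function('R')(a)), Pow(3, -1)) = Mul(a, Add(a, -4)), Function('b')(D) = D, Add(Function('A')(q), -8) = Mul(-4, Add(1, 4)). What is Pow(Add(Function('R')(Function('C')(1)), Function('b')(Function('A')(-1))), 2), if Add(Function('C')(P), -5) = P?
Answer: 2304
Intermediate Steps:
Function('A')(q) = -12 (Function('A')(q) = Add(8, Mul(-4, Add(1, 4))) = Add(8, Mul(-4, 5)) = Add(8, -20) = -12)
Function('C')(P) = Add(5, P)
Function('R')(a) = Mul(-3, a, Add(-4, a)) (Function('R')(a) = Mul(-3, Mul(a, Add(a, -4))) = Mul(-3, Mul(a, Add(-4, a))) = Mul(-3, a, Add(-4, a)))
Pow(Add(Function('R')(Function('C')(1)), Function('b')(Function('A')(-1))), 2) = Pow(Add(Mul(3, Add(5, 1), Add(4, Mul(-1, Add(5, 1)))), -12), 2) = Pow(Add(Mul(3, 6, Add(4, Mul(-1, 6))), -12), 2) = Pow(Add(Mul(3, 6, Add(4, -6)), -12), 2) = Pow(Add(Mul(3, 6, -2), -12), 2) = Pow(Add(-36, -12), 2) = Pow(-48, 2) = 2304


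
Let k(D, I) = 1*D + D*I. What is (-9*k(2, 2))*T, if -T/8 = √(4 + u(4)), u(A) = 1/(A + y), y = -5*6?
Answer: 216*√2678/13 ≈ 859.84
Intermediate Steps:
y = -30
k(D, I) = D + D*I
u(A) = 1/(-30 + A) (u(A) = 1/(A - 30) = 1/(-30 + A))
T = -4*√2678/13 (T = -8*√(4 + 1/(-30 + 4)) = -8*√(4 + 1/(-26)) = -8*√(4 - 1/26) = -4*√2678/13 ≈ -15.923)
(-9*k(2, 2))*T = (-18*(1 + 2))*(-4*√2678/13) = (-18*3)*(-4*√2678/13) = (-9*6)*(-4*√2678/13) = -(-216)*√2678/13 = 216*√2678/13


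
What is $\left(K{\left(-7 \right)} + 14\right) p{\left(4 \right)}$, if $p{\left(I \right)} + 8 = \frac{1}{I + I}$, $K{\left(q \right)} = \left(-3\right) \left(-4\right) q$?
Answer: $\frac{2205}{4} \approx 551.25$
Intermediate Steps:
$K{\left(q \right)} = 12 q$
$p{\left(I \right)} = -8 + \frac{1}{2 I}$ ($p{\left(I \right)} = -8 + \frac{1}{I + I} = -8 + \frac{1}{2 I}$)
$\left(K{\left(-7 \right)} + 14\right) p{\left(4 \right)} = \left(12 \left(-7\right) + 14\right) \left(-8 + \frac{1}{2 \cdot 4}\right) = \left(-84 + 14\right) \left(-8 + \frac{1}{2} \cdot \frac{1}{4}\right) = - 70 \left(-8 + \frac{1}{8}\right) = \left(-70\right) \left(- \frac{63}{8}\right) = \frac{2205}{4}$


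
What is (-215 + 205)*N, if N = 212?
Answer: -2120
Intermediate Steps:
(-215 + 205)*N = (-215 + 205)*212 = -10*212 = -2120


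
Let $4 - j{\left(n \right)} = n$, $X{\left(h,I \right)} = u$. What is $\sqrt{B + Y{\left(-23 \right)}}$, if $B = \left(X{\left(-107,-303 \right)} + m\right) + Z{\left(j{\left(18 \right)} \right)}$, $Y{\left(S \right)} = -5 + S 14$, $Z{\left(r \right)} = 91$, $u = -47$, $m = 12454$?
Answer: $\sqrt{12171} \approx 110.32$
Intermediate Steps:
$X{\left(h,I \right)} = -47$
$j{\left(n \right)} = 4 - n$
$Y{\left(S \right)} = -5 + 14 S$
$B = 12498$ ($B = \left(-47 + 12454\right) + 91 = 12407 + 91 = 12498$)
$\sqrt{B + Y{\left(-23 \right)}} = \sqrt{12498 + \left(-5 + 14 \left(-23\right)\right)} = \sqrt{12498 - 327} = \sqrt{12171}$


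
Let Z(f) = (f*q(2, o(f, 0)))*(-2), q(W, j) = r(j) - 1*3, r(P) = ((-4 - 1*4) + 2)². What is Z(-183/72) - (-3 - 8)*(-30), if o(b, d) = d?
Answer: -649/4 ≈ -162.25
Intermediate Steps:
r(P) = 36 (r(P) = ((-4 - 4) + 2)² = (-8 + 2)² = (-6)² = 36)
q(W, j) = 33 (q(W, j) = 36 - 1*3 = 36 - 3 = 33)
Z(f) = -66*f (Z(f) = (f*33)*(-2) = (33*f)*(-2) = -66*f)
Z(-183/72) - (-3 - 8)*(-30) = -(-12078)/72 - (-3 - 8)*(-30) = -(-12078)/72 - (-11)*(-30) = -66*(-61/24) - 1*330 = 671/4 - 330 = -649/4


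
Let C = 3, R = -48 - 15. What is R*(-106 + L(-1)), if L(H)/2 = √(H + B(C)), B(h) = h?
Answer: 6678 - 126*√2 ≈ 6499.8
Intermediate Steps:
R = -63
L(H) = 2*√(3 + H) (L(H) = 2*√(H + 3) = 2*√(3 + H))
R*(-106 + L(-1)) = -63*(-106 + 2*√(3 - 1)) = -63*(-106 + 2*√2) = 6678 - 126*√2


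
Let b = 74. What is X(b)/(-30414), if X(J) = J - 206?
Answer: 22/5069 ≈ 0.0043401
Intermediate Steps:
X(J) = -206 + J
X(b)/(-30414) = (-206 + 74)/(-30414) = -132*(-1/30414) = 22/5069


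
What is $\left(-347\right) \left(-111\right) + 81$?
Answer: $38598$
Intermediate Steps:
$\left(-347\right) \left(-111\right) + 81 = 38517 + 81 = 38598$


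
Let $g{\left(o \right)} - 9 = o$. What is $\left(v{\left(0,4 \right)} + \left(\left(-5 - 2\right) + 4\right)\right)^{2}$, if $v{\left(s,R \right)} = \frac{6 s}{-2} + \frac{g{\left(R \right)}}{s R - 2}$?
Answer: $\frac{361}{4} \approx 90.25$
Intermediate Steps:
$g{\left(o \right)} = 9 + o$
$v{\left(s,R \right)} = - 3 s + \frac{9 + R}{-2 + R s}$ ($v{\left(s,R \right)} = \frac{6 s}{-2} + \frac{9 + R}{s R - 2} = 6 s \left(- \frac{1}{2}\right) + \frac{9 + R}{R s - 2} = - 3 s + \frac{9 + R}{-2 + R s}$)
$\left(v{\left(0,4 \right)} + \left(\left(-5 - 2\right) + 4\right)\right)^{2} = \left(\frac{9 + 4 + 6 \cdot 0 - 12 \cdot 0^{2}}{-2 + 4 \cdot 0} + \left(\left(-5 - 2\right) + 4\right)\right)^{2} = \left(\frac{9 + 4 + 0 - 12 \cdot 0}{-2 + 0} + \left(-7 + 4\right)\right)^{2} = \left(\frac{9 + 4 + 0 + 0}{-2} - 3\right)^{2} = \left(\left(- \frac{1}{2}\right) 13 - 3\right)^{2} = \left(- \frac{13}{2} - 3\right)^{2} = \left(- \frac{19}{2}\right)^{2} = \frac{361}{4}$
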